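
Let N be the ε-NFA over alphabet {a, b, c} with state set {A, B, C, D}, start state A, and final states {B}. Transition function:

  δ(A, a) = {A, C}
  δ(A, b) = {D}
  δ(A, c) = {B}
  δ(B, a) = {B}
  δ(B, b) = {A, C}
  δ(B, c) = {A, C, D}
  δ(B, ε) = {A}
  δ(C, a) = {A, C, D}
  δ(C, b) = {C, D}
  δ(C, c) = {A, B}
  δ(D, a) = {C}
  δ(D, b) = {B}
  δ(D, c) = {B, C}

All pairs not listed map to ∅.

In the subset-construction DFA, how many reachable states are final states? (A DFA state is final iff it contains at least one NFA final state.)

3

Start state of the DFA: {A} (ε-closure of the NFA start).
{A} --a--> {A, C}  [new]
{A} --b--> {D}  [new]
{A} --c--> {A, B}  [new]
{A, C} --a--> {A, C, D}  [new]
{A, C} --b--> {C, D}  [new]
{A, C} --c--> {A, B}  [seen]
{D} --a--> {C}  [new]
{D} --b--> {A, B}  [seen]
{D} --c--> {A, B, C}  [new]
{A, B} --a--> {A, B, C}  [seen]
{A, B} --b--> {A, C, D}  [seen]
{A, B} --c--> {A, B, C, D}  [new]
{A, C, D} --a--> {A, C, D}  [seen]
{A, C, D} --b--> {A, B, C, D}  [seen]
{A, C, D} --c--> {A, B, C}  [seen]
{C, D} --a--> {A, C, D}  [seen]
{C, D} --b--> {A, B, C, D}  [seen]
{C, D} --c--> {A, B, C}  [seen]
{C} --a--> {A, C, D}  [seen]
{C} --b--> {C, D}  [seen]
{C} --c--> {A, B}  [seen]
{A, B, C} --a--> {A, B, C, D}  [seen]
{A, B, C} --b--> {A, C, D}  [seen]
{A, B, C} --c--> {A, B, C, D}  [seen]
{A, B, C, D} --a--> {A, B, C, D}  [seen]
{A, B, C, D} --b--> {A, B, C, D}  [seen]
{A, B, C, D} --c--> {A, B, C, D}  [seen]
Reachable DFA states: {A}, {A, C}, {D}, {A, B}, {A, C, D}, {C, D}, {C}, {A, B, C}, {A, B, C, D}.
Accepting DFA states (contain an NFA accepting state): {A, B}, {A, B, C}, {A, B, C, D}.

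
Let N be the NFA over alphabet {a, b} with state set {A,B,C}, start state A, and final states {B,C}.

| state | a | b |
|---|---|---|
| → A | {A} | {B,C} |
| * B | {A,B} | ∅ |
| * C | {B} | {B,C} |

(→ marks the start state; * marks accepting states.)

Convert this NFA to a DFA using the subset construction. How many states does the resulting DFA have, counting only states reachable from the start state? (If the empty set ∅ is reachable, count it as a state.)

3

Start state of the DFA: {A}.
{A} --a--> {A}  [seen]
{A} --b--> {B,C}  [new]
{B,C} --a--> {A,B}  [new]
{B,C} --b--> {B,C}  [seen]
{A,B} --a--> {A,B}  [seen]
{A,B} --b--> {B,C}  [seen]
Reachable DFA states: {A}, {B,C}, {A,B}.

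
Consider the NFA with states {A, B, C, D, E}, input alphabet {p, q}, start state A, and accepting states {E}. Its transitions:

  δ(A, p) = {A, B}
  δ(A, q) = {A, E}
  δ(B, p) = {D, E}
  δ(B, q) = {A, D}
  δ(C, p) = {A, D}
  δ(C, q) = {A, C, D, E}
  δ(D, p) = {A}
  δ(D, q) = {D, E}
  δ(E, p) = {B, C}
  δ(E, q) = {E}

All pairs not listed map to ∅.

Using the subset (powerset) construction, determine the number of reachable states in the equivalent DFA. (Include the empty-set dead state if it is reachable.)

9

Start state of the DFA: {A}.
{A} --p--> {A, B}  [new]
{A} --q--> {A, E}  [new]
{A, B} --p--> {A, B, D, E}  [new]
{A, B} --q--> {A, D, E}  [new]
{A, E} --p--> {A, B, C}  [new]
{A, E} --q--> {A, E}  [seen]
{A, B, D, E} --p--> {A, B, C, D, E}  [new]
{A, B, D, E} --q--> {A, D, E}  [seen]
{A, D, E} --p--> {A, B, C}  [seen]
{A, D, E} --q--> {A, D, E}  [seen]
{A, B, C} --p--> {A, B, D, E}  [seen]
{A, B, C} --q--> {A, C, D, E}  [new]
{A, B, C, D, E} --p--> {A, B, C, D, E}  [seen]
{A, B, C, D, E} --q--> {A, C, D, E}  [seen]
{A, C, D, E} --p--> {A, B, C, D}  [new]
{A, C, D, E} --q--> {A, C, D, E}  [seen]
{A, B, C, D} --p--> {A, B, D, E}  [seen]
{A, B, C, D} --q--> {A, C, D, E}  [seen]
Reachable DFA states: {A}, {A, B}, {A, E}, {A, B, D, E}, {A, D, E}, {A, B, C}, {A, B, C, D, E}, {A, C, D, E}, {A, B, C, D}.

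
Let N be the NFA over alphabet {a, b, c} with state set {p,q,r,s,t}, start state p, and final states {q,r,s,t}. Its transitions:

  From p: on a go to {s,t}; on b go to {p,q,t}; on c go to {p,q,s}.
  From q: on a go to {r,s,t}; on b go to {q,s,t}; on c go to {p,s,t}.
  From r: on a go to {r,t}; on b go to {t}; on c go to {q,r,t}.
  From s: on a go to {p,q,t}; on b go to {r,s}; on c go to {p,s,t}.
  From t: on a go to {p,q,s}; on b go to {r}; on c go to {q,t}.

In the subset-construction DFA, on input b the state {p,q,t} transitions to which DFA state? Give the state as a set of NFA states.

{p,q,r,s,t}

δ(p,b) = {p,q,t}; δ(q,b) = {q,s,t}; δ(t,b) = {r}.
Union: {p,q,r,s,t}.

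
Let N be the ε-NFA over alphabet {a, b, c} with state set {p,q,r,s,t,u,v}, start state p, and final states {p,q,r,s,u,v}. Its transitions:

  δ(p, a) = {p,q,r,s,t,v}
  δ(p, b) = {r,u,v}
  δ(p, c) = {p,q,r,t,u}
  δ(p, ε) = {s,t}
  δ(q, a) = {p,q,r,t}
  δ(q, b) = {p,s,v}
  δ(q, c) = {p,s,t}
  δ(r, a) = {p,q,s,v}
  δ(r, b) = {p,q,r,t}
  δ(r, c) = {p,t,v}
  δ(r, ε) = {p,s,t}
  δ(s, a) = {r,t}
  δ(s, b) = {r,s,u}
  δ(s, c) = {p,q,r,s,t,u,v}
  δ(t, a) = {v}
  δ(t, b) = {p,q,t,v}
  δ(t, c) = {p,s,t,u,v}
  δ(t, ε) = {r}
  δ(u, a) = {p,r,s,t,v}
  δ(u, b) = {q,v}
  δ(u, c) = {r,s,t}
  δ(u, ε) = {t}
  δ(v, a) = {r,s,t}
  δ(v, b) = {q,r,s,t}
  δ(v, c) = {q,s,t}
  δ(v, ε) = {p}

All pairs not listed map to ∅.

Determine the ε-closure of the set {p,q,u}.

{p,q,r,s,t,u}

Begin with {p,q,u}.
p →ε {s,t}; add s, t.
t →ε {r}; add r.
ε-closure = {p,q,r,s,t,u}.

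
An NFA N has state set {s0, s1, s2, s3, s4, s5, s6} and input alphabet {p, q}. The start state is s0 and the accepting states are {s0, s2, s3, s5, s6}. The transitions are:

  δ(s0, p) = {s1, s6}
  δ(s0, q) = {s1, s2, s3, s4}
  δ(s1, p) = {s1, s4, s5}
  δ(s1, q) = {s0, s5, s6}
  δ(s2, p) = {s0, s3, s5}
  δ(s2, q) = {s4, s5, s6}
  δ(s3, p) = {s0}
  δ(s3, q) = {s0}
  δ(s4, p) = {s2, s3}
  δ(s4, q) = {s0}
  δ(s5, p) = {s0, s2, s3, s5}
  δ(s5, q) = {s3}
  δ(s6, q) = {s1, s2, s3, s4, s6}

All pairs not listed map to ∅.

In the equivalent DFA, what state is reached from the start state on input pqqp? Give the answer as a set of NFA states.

Start: {s0}.
δ(s0,p) = {s1, s6}.
Union: {s1, s6}.
After p: {s1, s6}.
δ(s1,q) = {s0, s5, s6}; δ(s6,q) = {s1, s2, s3, s4, s6}.
Union: {s0, s1, s2, s3, s4, s5, s6}.
After q: {s0, s1, s2, s3, s4, s5, s6}.
δ(s0,q) = {s1, s2, s3, s4}; δ(s1,q) = {s0, s5, s6}; δ(s2,q) = {s4, s5, s6}; δ(s3,q) = {s0}; δ(s4,q) = {s0}; δ(s5,q) = {s3}; δ(s6,q) = {s1, s2, s3, s4, s6}.
Union: {s0, s1, s2, s3, s4, s5, s6}.
After q: {s0, s1, s2, s3, s4, s5, s6}.
δ(s0,p) = {s1, s6}; δ(s1,p) = {s1, s4, s5}; δ(s2,p) = {s0, s3, s5}; δ(s3,p) = {s0}; δ(s4,p) = {s2, s3}; δ(s5,p) = {s0, s2, s3, s5}; δ(s6,p) = ∅.
Union: {s0, s1, s2, s3, s4, s5, s6}.
After p: {s0, s1, s2, s3, s4, s5, s6}.

{s0, s1, s2, s3, s4, s5, s6}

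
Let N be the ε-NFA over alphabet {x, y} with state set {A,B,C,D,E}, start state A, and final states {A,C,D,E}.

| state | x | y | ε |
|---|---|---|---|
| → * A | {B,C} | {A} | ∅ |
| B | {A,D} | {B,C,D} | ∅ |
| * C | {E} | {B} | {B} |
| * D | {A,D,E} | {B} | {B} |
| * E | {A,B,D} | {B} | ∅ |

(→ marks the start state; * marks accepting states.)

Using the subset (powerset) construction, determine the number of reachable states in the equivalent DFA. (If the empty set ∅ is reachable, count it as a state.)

Start state of the DFA: {A} (ε-closure of the NFA start).
{A} --x--> {B,C}  [new]
{A} --y--> {A}  [seen]
{B,C} --x--> {A,B,D,E}  [new]
{B,C} --y--> {B,C,D}  [new]
{A,B,D,E} --x--> {A,B,C,D,E}  [new]
{A,B,D,E} --y--> {A,B,C,D}  [new]
{B,C,D} --x--> {A,B,D,E}  [seen]
{B,C,D} --y--> {B,C,D}  [seen]
{A,B,C,D,E} --x--> {A,B,C,D,E}  [seen]
{A,B,C,D,E} --y--> {A,B,C,D}  [seen]
{A,B,C,D} --x--> {A,B,C,D,E}  [seen]
{A,B,C,D} --y--> {A,B,C,D}  [seen]
Reachable DFA states: {A}, {B,C}, {A,B,D,E}, {B,C,D}, {A,B,C,D,E}, {A,B,C,D}.

6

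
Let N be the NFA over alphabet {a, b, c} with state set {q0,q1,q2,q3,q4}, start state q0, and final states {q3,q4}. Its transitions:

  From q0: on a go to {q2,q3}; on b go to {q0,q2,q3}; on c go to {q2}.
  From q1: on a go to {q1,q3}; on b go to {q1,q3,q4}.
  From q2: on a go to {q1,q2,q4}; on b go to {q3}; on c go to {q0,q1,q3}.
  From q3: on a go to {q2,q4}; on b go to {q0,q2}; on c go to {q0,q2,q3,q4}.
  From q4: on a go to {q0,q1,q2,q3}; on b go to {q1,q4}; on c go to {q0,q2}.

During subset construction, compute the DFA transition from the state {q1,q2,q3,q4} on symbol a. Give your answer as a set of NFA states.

{q0,q1,q2,q3,q4}

δ(q1,a) = {q1,q3}; δ(q2,a) = {q1,q2,q4}; δ(q3,a) = {q2,q4}; δ(q4,a) = {q0,q1,q2,q3}.
Union: {q0,q1,q2,q3,q4}.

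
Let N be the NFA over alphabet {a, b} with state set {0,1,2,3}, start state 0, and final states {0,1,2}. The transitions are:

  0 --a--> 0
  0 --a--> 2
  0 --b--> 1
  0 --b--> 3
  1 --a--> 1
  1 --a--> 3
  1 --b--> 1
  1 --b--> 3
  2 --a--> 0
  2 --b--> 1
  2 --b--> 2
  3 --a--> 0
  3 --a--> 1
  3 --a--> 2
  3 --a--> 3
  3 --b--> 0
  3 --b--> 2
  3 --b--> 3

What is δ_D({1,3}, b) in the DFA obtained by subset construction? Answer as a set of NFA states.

{0,1,2,3}

δ(1,b) = {1,3}; δ(3,b) = {0,2,3}.
Union: {0,1,2,3}.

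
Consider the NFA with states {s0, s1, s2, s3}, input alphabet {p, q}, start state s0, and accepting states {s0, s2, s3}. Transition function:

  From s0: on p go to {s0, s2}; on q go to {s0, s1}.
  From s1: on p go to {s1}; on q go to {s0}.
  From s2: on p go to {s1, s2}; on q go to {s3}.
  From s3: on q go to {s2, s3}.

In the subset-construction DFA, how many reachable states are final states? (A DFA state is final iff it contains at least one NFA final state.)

6

Start state of the DFA: {s0}.
{s0} --p--> {s0, s2}  [new]
{s0} --q--> {s0, s1}  [new]
{s0, s2} --p--> {s0, s1, s2}  [new]
{s0, s2} --q--> {s0, s1, s3}  [new]
{s0, s1} --p--> {s0, s1, s2}  [seen]
{s0, s1} --q--> {s0, s1}  [seen]
{s0, s1, s2} --p--> {s0, s1, s2}  [seen]
{s0, s1, s2} --q--> {s0, s1, s3}  [seen]
{s0, s1, s3} --p--> {s0, s1, s2}  [seen]
{s0, s1, s3} --q--> {s0, s1, s2, s3}  [new]
{s0, s1, s2, s3} --p--> {s0, s1, s2}  [seen]
{s0, s1, s2, s3} --q--> {s0, s1, s2, s3}  [seen]
Reachable DFA states: {s0}, {s0, s2}, {s0, s1}, {s0, s1, s2}, {s0, s1, s3}, {s0, s1, s2, s3}.
Accepting DFA states (contain an NFA accepting state): {s0}, {s0, s2}, {s0, s1}, {s0, s1, s2}, {s0, s1, s3}, {s0, s1, s2, s3}.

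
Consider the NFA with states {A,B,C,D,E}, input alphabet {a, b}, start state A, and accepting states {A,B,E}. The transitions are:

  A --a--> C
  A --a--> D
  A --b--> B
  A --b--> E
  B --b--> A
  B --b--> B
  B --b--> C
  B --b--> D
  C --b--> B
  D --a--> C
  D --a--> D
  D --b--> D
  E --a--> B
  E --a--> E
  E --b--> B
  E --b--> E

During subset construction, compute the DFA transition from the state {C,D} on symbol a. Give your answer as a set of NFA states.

{C,D}

δ(C,a) = ∅; δ(D,a) = {C,D}.
Union: {C,D}.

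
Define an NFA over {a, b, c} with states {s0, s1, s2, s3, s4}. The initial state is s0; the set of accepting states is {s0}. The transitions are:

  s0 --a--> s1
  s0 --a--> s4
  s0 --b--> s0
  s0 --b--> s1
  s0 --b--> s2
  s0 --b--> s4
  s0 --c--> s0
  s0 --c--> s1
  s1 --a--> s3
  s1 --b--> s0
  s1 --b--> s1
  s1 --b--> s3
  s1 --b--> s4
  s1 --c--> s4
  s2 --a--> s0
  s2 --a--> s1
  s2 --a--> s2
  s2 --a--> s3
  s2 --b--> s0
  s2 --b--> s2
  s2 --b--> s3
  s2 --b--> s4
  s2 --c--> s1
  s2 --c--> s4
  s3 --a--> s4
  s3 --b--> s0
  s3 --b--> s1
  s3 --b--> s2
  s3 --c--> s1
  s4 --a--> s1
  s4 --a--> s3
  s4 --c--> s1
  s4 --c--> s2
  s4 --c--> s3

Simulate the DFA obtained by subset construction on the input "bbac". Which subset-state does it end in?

{s0, s1, s2, s3, s4}

Start: {s0}.
δ(s0,b) = {s0, s1, s2, s4}.
Union: {s0, s1, s2, s4}.
After b: {s0, s1, s2, s4}.
δ(s0,b) = {s0, s1, s2, s4}; δ(s1,b) = {s0, s1, s3, s4}; δ(s2,b) = {s0, s2, s3, s4}; δ(s4,b) = ∅.
Union: {s0, s1, s2, s3, s4}.
After b: {s0, s1, s2, s3, s4}.
δ(s0,a) = {s1, s4}; δ(s1,a) = {s3}; δ(s2,a) = {s0, s1, s2, s3}; δ(s3,a) = {s4}; δ(s4,a) = {s1, s3}.
Union: {s0, s1, s2, s3, s4}.
After a: {s0, s1, s2, s3, s4}.
δ(s0,c) = {s0, s1}; δ(s1,c) = {s4}; δ(s2,c) = {s1, s4}; δ(s3,c) = {s1}; δ(s4,c) = {s1, s2, s3}.
Union: {s0, s1, s2, s3, s4}.
After c: {s0, s1, s2, s3, s4}.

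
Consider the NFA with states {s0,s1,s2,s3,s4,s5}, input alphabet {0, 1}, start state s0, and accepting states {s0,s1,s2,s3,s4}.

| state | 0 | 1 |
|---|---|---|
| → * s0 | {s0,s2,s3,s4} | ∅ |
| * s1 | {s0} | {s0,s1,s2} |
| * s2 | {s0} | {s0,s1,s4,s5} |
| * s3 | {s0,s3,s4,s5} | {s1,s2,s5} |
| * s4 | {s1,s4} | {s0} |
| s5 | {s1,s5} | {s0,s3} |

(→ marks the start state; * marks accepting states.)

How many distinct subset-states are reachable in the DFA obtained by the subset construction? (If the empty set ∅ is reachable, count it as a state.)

5

Start state of the DFA: {s0}.
{s0} --0--> {s0,s2,s3,s4}  [new]
{s0} --1--> ∅  [new]
{s0,s2,s3,s4} --0--> {s0,s1,s2,s3,s4,s5}  [new]
{s0,s2,s3,s4} --1--> {s0,s1,s2,s4,s5}  [new]
∅ --0--> ∅  [seen]
∅ --1--> ∅  [seen]
{s0,s1,s2,s3,s4,s5} --0--> {s0,s1,s2,s3,s4,s5}  [seen]
{s0,s1,s2,s3,s4,s5} --1--> {s0,s1,s2,s3,s4,s5}  [seen]
{s0,s1,s2,s4,s5} --0--> {s0,s1,s2,s3,s4,s5}  [seen]
{s0,s1,s2,s4,s5} --1--> {s0,s1,s2,s3,s4,s5}  [seen]
Reachable DFA states: {s0}, {s0,s2,s3,s4}, ∅, {s0,s1,s2,s3,s4,s5}, {s0,s1,s2,s4,s5}.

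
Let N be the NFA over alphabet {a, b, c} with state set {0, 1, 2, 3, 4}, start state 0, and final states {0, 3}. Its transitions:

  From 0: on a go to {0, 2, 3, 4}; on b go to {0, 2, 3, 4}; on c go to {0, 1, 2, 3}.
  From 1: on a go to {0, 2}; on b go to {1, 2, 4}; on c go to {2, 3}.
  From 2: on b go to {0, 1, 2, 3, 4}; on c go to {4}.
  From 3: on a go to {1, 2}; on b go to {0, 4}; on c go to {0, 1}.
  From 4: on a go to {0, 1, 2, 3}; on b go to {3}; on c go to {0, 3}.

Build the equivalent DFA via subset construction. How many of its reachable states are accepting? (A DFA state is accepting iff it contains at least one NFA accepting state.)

Start state of the DFA: {0}.
{0} --a--> {0, 2, 3, 4}  [new]
{0} --b--> {0, 2, 3, 4}  [seen]
{0} --c--> {0, 1, 2, 3}  [new]
{0, 2, 3, 4} --a--> {0, 1, 2, 3, 4}  [new]
{0, 2, 3, 4} --b--> {0, 1, 2, 3, 4}  [seen]
{0, 2, 3, 4} --c--> {0, 1, 2, 3, 4}  [seen]
{0, 1, 2, 3} --a--> {0, 1, 2, 3, 4}  [seen]
{0, 1, 2, 3} --b--> {0, 1, 2, 3, 4}  [seen]
{0, 1, 2, 3} --c--> {0, 1, 2, 3, 4}  [seen]
{0, 1, 2, 3, 4} --a--> {0, 1, 2, 3, 4}  [seen]
{0, 1, 2, 3, 4} --b--> {0, 1, 2, 3, 4}  [seen]
{0, 1, 2, 3, 4} --c--> {0, 1, 2, 3, 4}  [seen]
Reachable DFA states: {0}, {0, 2, 3, 4}, {0, 1, 2, 3}, {0, 1, 2, 3, 4}.
Accepting DFA states (contain an NFA accepting state): {0}, {0, 2, 3, 4}, {0, 1, 2, 3}, {0, 1, 2, 3, 4}.

4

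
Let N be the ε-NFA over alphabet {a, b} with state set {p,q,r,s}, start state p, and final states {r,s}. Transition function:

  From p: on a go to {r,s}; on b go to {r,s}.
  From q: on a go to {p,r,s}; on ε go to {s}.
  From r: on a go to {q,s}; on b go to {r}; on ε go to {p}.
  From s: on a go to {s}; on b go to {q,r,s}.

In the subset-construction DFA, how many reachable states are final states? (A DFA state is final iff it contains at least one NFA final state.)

2

Start state of the DFA: {p} (ε-closure of the NFA start).
{p} --a--> {p,r,s}  [new]
{p} --b--> {p,r,s}  [seen]
{p,r,s} --a--> {p,q,r,s}  [new]
{p,r,s} --b--> {p,q,r,s}  [seen]
{p,q,r,s} --a--> {p,q,r,s}  [seen]
{p,q,r,s} --b--> {p,q,r,s}  [seen]
Reachable DFA states: {p}, {p,r,s}, {p,q,r,s}.
Accepting DFA states (contain an NFA accepting state): {p,r,s}, {p,q,r,s}.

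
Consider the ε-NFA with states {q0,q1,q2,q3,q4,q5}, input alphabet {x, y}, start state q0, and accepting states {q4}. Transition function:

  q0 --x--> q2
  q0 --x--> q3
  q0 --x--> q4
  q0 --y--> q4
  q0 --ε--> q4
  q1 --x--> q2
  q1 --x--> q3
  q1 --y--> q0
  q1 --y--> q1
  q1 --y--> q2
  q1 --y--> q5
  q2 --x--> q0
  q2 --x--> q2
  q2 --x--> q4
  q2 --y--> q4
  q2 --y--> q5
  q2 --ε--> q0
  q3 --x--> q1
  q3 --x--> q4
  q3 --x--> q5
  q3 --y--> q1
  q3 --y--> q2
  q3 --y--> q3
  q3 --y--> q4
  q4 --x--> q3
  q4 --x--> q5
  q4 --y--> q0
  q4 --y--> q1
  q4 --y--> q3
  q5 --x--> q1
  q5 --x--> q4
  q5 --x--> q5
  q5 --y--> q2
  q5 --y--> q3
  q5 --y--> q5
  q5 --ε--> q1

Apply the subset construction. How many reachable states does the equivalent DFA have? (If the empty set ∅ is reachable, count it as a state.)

Start state of the DFA: {q0,q4} (ε-closure of the NFA start).
{q0,q4} --x--> {q0,q1,q2,q3,q4,q5}  [new]
{q0,q4} --y--> {q0,q1,q3,q4}  [new]
{q0,q1,q2,q3,q4,q5} --x--> {q0,q1,q2,q3,q4,q5}  [seen]
{q0,q1,q2,q3,q4,q5} --y--> {q0,q1,q2,q3,q4,q5}  [seen]
{q0,q1,q3,q4} --x--> {q0,q1,q2,q3,q4,q5}  [seen]
{q0,q1,q3,q4} --y--> {q0,q1,q2,q3,q4,q5}  [seen]
Reachable DFA states: {q0,q4}, {q0,q1,q2,q3,q4,q5}, {q0,q1,q3,q4}.

3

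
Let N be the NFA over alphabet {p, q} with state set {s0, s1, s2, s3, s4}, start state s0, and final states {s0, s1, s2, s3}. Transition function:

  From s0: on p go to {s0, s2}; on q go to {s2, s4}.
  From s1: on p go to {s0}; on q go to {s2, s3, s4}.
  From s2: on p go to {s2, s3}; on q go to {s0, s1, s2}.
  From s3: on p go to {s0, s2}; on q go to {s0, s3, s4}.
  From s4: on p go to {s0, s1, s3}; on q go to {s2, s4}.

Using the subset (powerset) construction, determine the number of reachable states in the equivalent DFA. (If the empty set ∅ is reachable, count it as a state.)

Start state of the DFA: {s0}.
{s0} --p--> {s0, s2}  [new]
{s0} --q--> {s2, s4}  [new]
{s0, s2} --p--> {s0, s2, s3}  [new]
{s0, s2} --q--> {s0, s1, s2, s4}  [new]
{s2, s4} --p--> {s0, s1, s2, s3}  [new]
{s2, s4} --q--> {s0, s1, s2, s4}  [seen]
{s0, s2, s3} --p--> {s0, s2, s3}  [seen]
{s0, s2, s3} --q--> {s0, s1, s2, s3, s4}  [new]
{s0, s1, s2, s4} --p--> {s0, s1, s2, s3}  [seen]
{s0, s1, s2, s4} --q--> {s0, s1, s2, s3, s4}  [seen]
{s0, s1, s2, s3} --p--> {s0, s2, s3}  [seen]
{s0, s1, s2, s3} --q--> {s0, s1, s2, s3, s4}  [seen]
{s0, s1, s2, s3, s4} --p--> {s0, s1, s2, s3}  [seen]
{s0, s1, s2, s3, s4} --q--> {s0, s1, s2, s3, s4}  [seen]
Reachable DFA states: {s0}, {s0, s2}, {s2, s4}, {s0, s2, s3}, {s0, s1, s2, s4}, {s0, s1, s2, s3}, {s0, s1, s2, s3, s4}.

7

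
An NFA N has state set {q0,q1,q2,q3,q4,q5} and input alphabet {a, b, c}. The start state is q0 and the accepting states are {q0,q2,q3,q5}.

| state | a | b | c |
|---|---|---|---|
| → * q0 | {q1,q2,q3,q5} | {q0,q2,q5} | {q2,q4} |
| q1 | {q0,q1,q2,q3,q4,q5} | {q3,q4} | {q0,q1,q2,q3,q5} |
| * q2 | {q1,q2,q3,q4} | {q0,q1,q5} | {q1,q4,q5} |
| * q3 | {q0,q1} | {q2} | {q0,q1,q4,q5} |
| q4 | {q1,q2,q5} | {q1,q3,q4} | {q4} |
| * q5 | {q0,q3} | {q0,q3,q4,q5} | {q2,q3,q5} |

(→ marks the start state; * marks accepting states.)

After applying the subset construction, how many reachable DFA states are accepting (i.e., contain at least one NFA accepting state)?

8

Start state of the DFA: {q0}.
{q0} --a--> {q1,q2,q3,q5}  [new]
{q0} --b--> {q0,q2,q5}  [new]
{q0} --c--> {q2,q4}  [new]
{q1,q2,q3,q5} --a--> {q0,q1,q2,q3,q4,q5}  [new]
{q1,q2,q3,q5} --b--> {q0,q1,q2,q3,q4,q5}  [seen]
{q1,q2,q3,q5} --c--> {q0,q1,q2,q3,q4,q5}  [seen]
{q0,q2,q5} --a--> {q0,q1,q2,q3,q4,q5}  [seen]
{q0,q2,q5} --b--> {q0,q1,q2,q3,q4,q5}  [seen]
{q0,q2,q5} --c--> {q1,q2,q3,q4,q5}  [new]
{q2,q4} --a--> {q1,q2,q3,q4,q5}  [seen]
{q2,q4} --b--> {q0,q1,q3,q4,q5}  [new]
{q2,q4} --c--> {q1,q4,q5}  [new]
{q0,q1,q2,q3,q4,q5} --a--> {q0,q1,q2,q3,q4,q5}  [seen]
{q0,q1,q2,q3,q4,q5} --b--> {q0,q1,q2,q3,q4,q5}  [seen]
{q0,q1,q2,q3,q4,q5} --c--> {q0,q1,q2,q3,q4,q5}  [seen]
{q1,q2,q3,q4,q5} --a--> {q0,q1,q2,q3,q4,q5}  [seen]
{q1,q2,q3,q4,q5} --b--> {q0,q1,q2,q3,q4,q5}  [seen]
{q1,q2,q3,q4,q5} --c--> {q0,q1,q2,q3,q4,q5}  [seen]
{q0,q1,q3,q4,q5} --a--> {q0,q1,q2,q3,q4,q5}  [seen]
{q0,q1,q3,q4,q5} --b--> {q0,q1,q2,q3,q4,q5}  [seen]
{q0,q1,q3,q4,q5} --c--> {q0,q1,q2,q3,q4,q5}  [seen]
{q1,q4,q5} --a--> {q0,q1,q2,q3,q4,q5}  [seen]
{q1,q4,q5} --b--> {q0,q1,q3,q4,q5}  [seen]
{q1,q4,q5} --c--> {q0,q1,q2,q3,q4,q5}  [seen]
Reachable DFA states: {q0}, {q1,q2,q3,q5}, {q0,q2,q5}, {q2,q4}, {q0,q1,q2,q3,q4,q5}, {q1,q2,q3,q4,q5}, {q0,q1,q3,q4,q5}, {q1,q4,q5}.
Accepting DFA states (contain an NFA accepting state): {q0}, {q1,q2,q3,q5}, {q0,q2,q5}, {q2,q4}, {q0,q1,q2,q3,q4,q5}, {q1,q2,q3,q4,q5}, {q0,q1,q3,q4,q5}, {q1,q4,q5}.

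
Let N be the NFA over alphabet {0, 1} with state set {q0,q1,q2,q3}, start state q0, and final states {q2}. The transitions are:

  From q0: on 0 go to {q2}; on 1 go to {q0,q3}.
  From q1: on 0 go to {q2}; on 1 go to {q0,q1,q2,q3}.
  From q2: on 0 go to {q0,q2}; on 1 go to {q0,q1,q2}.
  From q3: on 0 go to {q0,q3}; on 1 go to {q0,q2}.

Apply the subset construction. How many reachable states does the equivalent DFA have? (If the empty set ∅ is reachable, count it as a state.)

Start state of the DFA: {q0}.
{q0} --0--> {q2}  [new]
{q0} --1--> {q0,q3}  [new]
{q2} --0--> {q0,q2}  [new]
{q2} --1--> {q0,q1,q2}  [new]
{q0,q3} --0--> {q0,q2,q3}  [new]
{q0,q3} --1--> {q0,q2,q3}  [seen]
{q0,q2} --0--> {q0,q2}  [seen]
{q0,q2} --1--> {q0,q1,q2,q3}  [new]
{q0,q1,q2} --0--> {q0,q2}  [seen]
{q0,q1,q2} --1--> {q0,q1,q2,q3}  [seen]
{q0,q2,q3} --0--> {q0,q2,q3}  [seen]
{q0,q2,q3} --1--> {q0,q1,q2,q3}  [seen]
{q0,q1,q2,q3} --0--> {q0,q2,q3}  [seen]
{q0,q1,q2,q3} --1--> {q0,q1,q2,q3}  [seen]
Reachable DFA states: {q0}, {q2}, {q0,q3}, {q0,q2}, {q0,q1,q2}, {q0,q2,q3}, {q0,q1,q2,q3}.

7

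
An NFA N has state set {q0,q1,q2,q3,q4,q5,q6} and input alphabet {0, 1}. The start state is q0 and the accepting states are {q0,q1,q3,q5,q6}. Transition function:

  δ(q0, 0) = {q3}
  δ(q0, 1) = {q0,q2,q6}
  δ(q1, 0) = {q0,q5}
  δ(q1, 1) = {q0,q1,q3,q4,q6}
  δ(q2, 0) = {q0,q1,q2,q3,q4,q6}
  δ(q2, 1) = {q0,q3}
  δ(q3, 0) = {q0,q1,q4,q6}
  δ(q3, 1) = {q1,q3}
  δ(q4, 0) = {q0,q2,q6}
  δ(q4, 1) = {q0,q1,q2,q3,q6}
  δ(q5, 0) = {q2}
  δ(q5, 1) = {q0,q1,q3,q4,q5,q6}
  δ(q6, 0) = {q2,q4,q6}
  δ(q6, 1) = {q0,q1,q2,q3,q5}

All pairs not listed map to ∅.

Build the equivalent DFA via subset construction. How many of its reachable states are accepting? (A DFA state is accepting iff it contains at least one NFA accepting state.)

Start state of the DFA: {q0}.
{q0} --0--> {q3}  [new]
{q0} --1--> {q0,q2,q6}  [new]
{q3} --0--> {q0,q1,q4,q6}  [new]
{q3} --1--> {q1,q3}  [new]
{q0,q2,q6} --0--> {q0,q1,q2,q3,q4,q6}  [new]
{q0,q2,q6} --1--> {q0,q1,q2,q3,q5,q6}  [new]
{q0,q1,q4,q6} --0--> {q0,q2,q3,q4,q5,q6}  [new]
{q0,q1,q4,q6} --1--> {q0,q1,q2,q3,q4,q5,q6}  [new]
{q1,q3} --0--> {q0,q1,q4,q5,q6}  [new]
{q1,q3} --1--> {q0,q1,q3,q4,q6}  [new]
{q0,q1,q2,q3,q4,q6} --0--> {q0,q1,q2,q3,q4,q5,q6}  [seen]
{q0,q1,q2,q3,q4,q6} --1--> {q0,q1,q2,q3,q4,q5,q6}  [seen]
{q0,q1,q2,q3,q5,q6} --0--> {q0,q1,q2,q3,q4,q5,q6}  [seen]
{q0,q1,q2,q3,q5,q6} --1--> {q0,q1,q2,q3,q4,q5,q6}  [seen]
{q0,q2,q3,q4,q5,q6} --0--> {q0,q1,q2,q3,q4,q6}  [seen]
{q0,q2,q3,q4,q5,q6} --1--> {q0,q1,q2,q3,q4,q5,q6}  [seen]
{q0,q1,q2,q3,q4,q5,q6} --0--> {q0,q1,q2,q3,q4,q5,q6}  [seen]
{q0,q1,q2,q3,q4,q5,q6} --1--> {q0,q1,q2,q3,q4,q5,q6}  [seen]
{q0,q1,q4,q5,q6} --0--> {q0,q2,q3,q4,q5,q6}  [seen]
{q0,q1,q4,q5,q6} --1--> {q0,q1,q2,q3,q4,q5,q6}  [seen]
{q0,q1,q3,q4,q6} --0--> {q0,q1,q2,q3,q4,q5,q6}  [seen]
{q0,q1,q3,q4,q6} --1--> {q0,q1,q2,q3,q4,q5,q6}  [seen]
Reachable DFA states: {q0}, {q3}, {q0,q2,q6}, {q0,q1,q4,q6}, {q1,q3}, {q0,q1,q2,q3,q4,q6}, {q0,q1,q2,q3,q5,q6}, {q0,q2,q3,q4,q5,q6}, {q0,q1,q2,q3,q4,q5,q6}, {q0,q1,q4,q5,q6}, {q0,q1,q3,q4,q6}.
Accepting DFA states (contain an NFA accepting state): {q0}, {q3}, {q0,q2,q6}, {q0,q1,q4,q6}, {q1,q3}, {q0,q1,q2,q3,q4,q6}, {q0,q1,q2,q3,q5,q6}, {q0,q2,q3,q4,q5,q6}, {q0,q1,q2,q3,q4,q5,q6}, {q0,q1,q4,q5,q6}, {q0,q1,q3,q4,q6}.

11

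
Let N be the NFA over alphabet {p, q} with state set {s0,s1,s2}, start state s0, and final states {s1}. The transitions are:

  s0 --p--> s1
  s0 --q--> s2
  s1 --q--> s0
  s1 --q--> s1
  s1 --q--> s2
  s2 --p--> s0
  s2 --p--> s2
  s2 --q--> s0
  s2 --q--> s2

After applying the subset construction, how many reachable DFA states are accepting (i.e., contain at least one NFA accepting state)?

2

Start state of the DFA: {s0}.
{s0} --p--> {s1}  [new]
{s0} --q--> {s2}  [new]
{s1} --p--> ∅  [new]
{s1} --q--> {s0,s1,s2}  [new]
{s2} --p--> {s0,s2}  [new]
{s2} --q--> {s0,s2}  [seen]
∅ --p--> ∅  [seen]
∅ --q--> ∅  [seen]
{s0,s1,s2} --p--> {s0,s1,s2}  [seen]
{s0,s1,s2} --q--> {s0,s1,s2}  [seen]
{s0,s2} --p--> {s0,s1,s2}  [seen]
{s0,s2} --q--> {s0,s2}  [seen]
Reachable DFA states: {s0}, {s1}, {s2}, ∅, {s0,s1,s2}, {s0,s2}.
Accepting DFA states (contain an NFA accepting state): {s1}, {s0,s1,s2}.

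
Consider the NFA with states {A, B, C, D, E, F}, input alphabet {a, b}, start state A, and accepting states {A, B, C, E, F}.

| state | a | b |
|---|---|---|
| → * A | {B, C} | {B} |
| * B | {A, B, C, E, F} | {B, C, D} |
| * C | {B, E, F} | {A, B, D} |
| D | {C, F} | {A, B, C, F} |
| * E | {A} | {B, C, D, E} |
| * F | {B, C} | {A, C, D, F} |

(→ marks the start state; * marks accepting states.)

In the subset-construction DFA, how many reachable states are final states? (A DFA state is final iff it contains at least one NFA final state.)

Start state of the DFA: {A}.
{A} --a--> {B, C}  [new]
{A} --b--> {B}  [new]
{B, C} --a--> {A, B, C, E, F}  [new]
{B, C} --b--> {A, B, C, D}  [new]
{B} --a--> {A, B, C, E, F}  [seen]
{B} --b--> {B, C, D}  [new]
{A, B, C, E, F} --a--> {A, B, C, E, F}  [seen]
{A, B, C, E, F} --b--> {A, B, C, D, E, F}  [new]
{A, B, C, D} --a--> {A, B, C, E, F}  [seen]
{A, B, C, D} --b--> {A, B, C, D, F}  [new]
{B, C, D} --a--> {A, B, C, E, F}  [seen]
{B, C, D} --b--> {A, B, C, D, F}  [seen]
{A, B, C, D, E, F} --a--> {A, B, C, E, F}  [seen]
{A, B, C, D, E, F} --b--> {A, B, C, D, E, F}  [seen]
{A, B, C, D, F} --a--> {A, B, C, E, F}  [seen]
{A, B, C, D, F} --b--> {A, B, C, D, F}  [seen]
Reachable DFA states: {A}, {B, C}, {B}, {A, B, C, E, F}, {A, B, C, D}, {B, C, D}, {A, B, C, D, E, F}, {A, B, C, D, F}.
Accepting DFA states (contain an NFA accepting state): {A}, {B, C}, {B}, {A, B, C, E, F}, {A, B, C, D}, {B, C, D}, {A, B, C, D, E, F}, {A, B, C, D, F}.

8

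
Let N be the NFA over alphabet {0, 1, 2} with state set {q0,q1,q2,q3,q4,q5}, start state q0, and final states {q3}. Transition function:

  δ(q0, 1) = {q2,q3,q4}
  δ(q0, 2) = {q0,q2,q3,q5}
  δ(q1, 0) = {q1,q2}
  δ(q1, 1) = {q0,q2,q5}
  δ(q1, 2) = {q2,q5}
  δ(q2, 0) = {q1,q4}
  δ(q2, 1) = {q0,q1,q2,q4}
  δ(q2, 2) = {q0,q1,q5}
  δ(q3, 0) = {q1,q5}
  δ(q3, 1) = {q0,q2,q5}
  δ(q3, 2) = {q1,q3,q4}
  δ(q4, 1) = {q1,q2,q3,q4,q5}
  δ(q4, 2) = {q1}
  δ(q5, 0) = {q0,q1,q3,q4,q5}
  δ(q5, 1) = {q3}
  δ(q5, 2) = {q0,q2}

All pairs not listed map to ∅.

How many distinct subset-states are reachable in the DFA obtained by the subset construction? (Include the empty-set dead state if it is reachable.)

Start state of the DFA: {q0}.
{q0} --0--> ∅  [new]
{q0} --1--> {q2,q3,q4}  [new]
{q0} --2--> {q0,q2,q3,q5}  [new]
∅ --0--> ∅  [seen]
∅ --1--> ∅  [seen]
∅ --2--> ∅  [seen]
{q2,q3,q4} --0--> {q1,q4,q5}  [new]
{q2,q3,q4} --1--> {q0,q1,q2,q3,q4,q5}  [new]
{q2,q3,q4} --2--> {q0,q1,q3,q4,q5}  [new]
{q0,q2,q3,q5} --0--> {q0,q1,q3,q4,q5}  [seen]
{q0,q2,q3,q5} --1--> {q0,q1,q2,q3,q4,q5}  [seen]
{q0,q2,q3,q5} --2--> {q0,q1,q2,q3,q4,q5}  [seen]
{q1,q4,q5} --0--> {q0,q1,q2,q3,q4,q5}  [seen]
{q1,q4,q5} --1--> {q0,q1,q2,q3,q4,q5}  [seen]
{q1,q4,q5} --2--> {q0,q1,q2,q5}  [new]
{q0,q1,q2,q3,q4,q5} --0--> {q0,q1,q2,q3,q4,q5}  [seen]
{q0,q1,q2,q3,q4,q5} --1--> {q0,q1,q2,q3,q4,q5}  [seen]
{q0,q1,q2,q3,q4,q5} --2--> {q0,q1,q2,q3,q4,q5}  [seen]
{q0,q1,q3,q4,q5} --0--> {q0,q1,q2,q3,q4,q5}  [seen]
{q0,q1,q3,q4,q5} --1--> {q0,q1,q2,q3,q4,q5}  [seen]
{q0,q1,q3,q4,q5} --2--> {q0,q1,q2,q3,q4,q5}  [seen]
{q0,q1,q2,q5} --0--> {q0,q1,q2,q3,q4,q5}  [seen]
{q0,q1,q2,q5} --1--> {q0,q1,q2,q3,q4,q5}  [seen]
{q0,q1,q2,q5} --2--> {q0,q1,q2,q3,q5}  [new]
{q0,q1,q2,q3,q5} --0--> {q0,q1,q2,q3,q4,q5}  [seen]
{q0,q1,q2,q3,q5} --1--> {q0,q1,q2,q3,q4,q5}  [seen]
{q0,q1,q2,q3,q5} --2--> {q0,q1,q2,q3,q4,q5}  [seen]
Reachable DFA states: {q0}, ∅, {q2,q3,q4}, {q0,q2,q3,q5}, {q1,q4,q5}, {q0,q1,q2,q3,q4,q5}, {q0,q1,q3,q4,q5}, {q0,q1,q2,q5}, {q0,q1,q2,q3,q5}.

9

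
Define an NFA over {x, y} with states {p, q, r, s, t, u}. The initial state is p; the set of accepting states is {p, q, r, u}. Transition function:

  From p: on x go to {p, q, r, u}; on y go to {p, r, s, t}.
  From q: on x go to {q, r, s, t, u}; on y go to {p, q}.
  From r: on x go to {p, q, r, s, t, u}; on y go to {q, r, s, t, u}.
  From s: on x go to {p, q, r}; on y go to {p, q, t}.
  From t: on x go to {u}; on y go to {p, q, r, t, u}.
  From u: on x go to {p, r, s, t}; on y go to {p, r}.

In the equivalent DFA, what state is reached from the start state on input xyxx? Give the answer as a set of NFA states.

{p, q, r, s, t, u}

Start: {p}.
δ(p,x) = {p, q, r, u}.
Union: {p, q, r, u}.
After x: {p, q, r, u}.
δ(p,y) = {p, r, s, t}; δ(q,y) = {p, q}; δ(r,y) = {q, r, s, t, u}; δ(u,y) = {p, r}.
Union: {p, q, r, s, t, u}.
After y: {p, q, r, s, t, u}.
δ(p,x) = {p, q, r, u}; δ(q,x) = {q, r, s, t, u}; δ(r,x) = {p, q, r, s, t, u}; δ(s,x) = {p, q, r}; δ(t,x) = {u}; δ(u,x) = {p, r, s, t}.
Union: {p, q, r, s, t, u}.
After x: {p, q, r, s, t, u}.
δ(p,x) = {p, q, r, u}; δ(q,x) = {q, r, s, t, u}; δ(r,x) = {p, q, r, s, t, u}; δ(s,x) = {p, q, r}; δ(t,x) = {u}; δ(u,x) = {p, r, s, t}.
Union: {p, q, r, s, t, u}.
After x: {p, q, r, s, t, u}.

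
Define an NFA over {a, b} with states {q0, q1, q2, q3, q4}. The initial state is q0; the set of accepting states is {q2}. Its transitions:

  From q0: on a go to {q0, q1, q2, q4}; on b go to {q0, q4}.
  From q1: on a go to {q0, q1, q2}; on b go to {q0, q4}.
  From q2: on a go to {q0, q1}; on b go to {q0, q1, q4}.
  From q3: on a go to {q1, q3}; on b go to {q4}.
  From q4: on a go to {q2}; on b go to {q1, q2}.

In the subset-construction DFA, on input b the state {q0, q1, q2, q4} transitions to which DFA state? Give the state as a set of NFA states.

{q0, q1, q2, q4}

δ(q0,b) = {q0, q4}; δ(q1,b) = {q0, q4}; δ(q2,b) = {q0, q1, q4}; δ(q4,b) = {q1, q2}.
Union: {q0, q1, q2, q4}.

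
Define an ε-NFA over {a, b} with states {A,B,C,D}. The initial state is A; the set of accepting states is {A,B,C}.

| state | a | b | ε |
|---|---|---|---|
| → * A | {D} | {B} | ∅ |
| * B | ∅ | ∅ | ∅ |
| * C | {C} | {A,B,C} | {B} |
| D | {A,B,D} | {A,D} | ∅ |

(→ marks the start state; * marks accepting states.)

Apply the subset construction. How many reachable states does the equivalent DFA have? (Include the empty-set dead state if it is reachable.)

Start state of the DFA: {A} (ε-closure of the NFA start).
{A} --a--> {D}  [new]
{A} --b--> {B}  [new]
{D} --a--> {A,B,D}  [new]
{D} --b--> {A,D}  [new]
{B} --a--> ∅  [new]
{B} --b--> ∅  [seen]
{A,B,D} --a--> {A,B,D}  [seen]
{A,B,D} --b--> {A,B,D}  [seen]
{A,D} --a--> {A,B,D}  [seen]
{A,D} --b--> {A,B,D}  [seen]
∅ --a--> ∅  [seen]
∅ --b--> ∅  [seen]
Reachable DFA states: {A}, {D}, {B}, {A,B,D}, {A,D}, ∅.

6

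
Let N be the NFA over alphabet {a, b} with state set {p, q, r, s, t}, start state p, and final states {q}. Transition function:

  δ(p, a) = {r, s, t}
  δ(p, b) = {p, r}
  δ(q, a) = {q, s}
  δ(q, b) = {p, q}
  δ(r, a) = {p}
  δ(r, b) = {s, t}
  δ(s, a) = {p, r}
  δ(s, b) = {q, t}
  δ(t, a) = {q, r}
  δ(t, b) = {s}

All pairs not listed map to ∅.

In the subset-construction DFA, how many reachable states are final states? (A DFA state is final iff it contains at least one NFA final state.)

5

Start state of the DFA: {p}.
{p} --a--> {r, s, t}  [new]
{p} --b--> {p, r}  [new]
{r, s, t} --a--> {p, q, r}  [new]
{r, s, t} --b--> {q, s, t}  [new]
{p, r} --a--> {p, r, s, t}  [new]
{p, r} --b--> {p, r, s, t}  [seen]
{p, q, r} --a--> {p, q, r, s, t}  [new]
{p, q, r} --b--> {p, q, r, s, t}  [seen]
{q, s, t} --a--> {p, q, r, s}  [new]
{q, s, t} --b--> {p, q, s, t}  [new]
{p, r, s, t} --a--> {p, q, r, s, t}  [seen]
{p, r, s, t} --b--> {p, q, r, s, t}  [seen]
{p, q, r, s, t} --a--> {p, q, r, s, t}  [seen]
{p, q, r, s, t} --b--> {p, q, r, s, t}  [seen]
{p, q, r, s} --a--> {p, q, r, s, t}  [seen]
{p, q, r, s} --b--> {p, q, r, s, t}  [seen]
{p, q, s, t} --a--> {p, q, r, s, t}  [seen]
{p, q, s, t} --b--> {p, q, r, s, t}  [seen]
Reachable DFA states: {p}, {r, s, t}, {p, r}, {p, q, r}, {q, s, t}, {p, r, s, t}, {p, q, r, s, t}, {p, q, r, s}, {p, q, s, t}.
Accepting DFA states (contain an NFA accepting state): {p, q, r}, {q, s, t}, {p, q, r, s, t}, {p, q, r, s}, {p, q, s, t}.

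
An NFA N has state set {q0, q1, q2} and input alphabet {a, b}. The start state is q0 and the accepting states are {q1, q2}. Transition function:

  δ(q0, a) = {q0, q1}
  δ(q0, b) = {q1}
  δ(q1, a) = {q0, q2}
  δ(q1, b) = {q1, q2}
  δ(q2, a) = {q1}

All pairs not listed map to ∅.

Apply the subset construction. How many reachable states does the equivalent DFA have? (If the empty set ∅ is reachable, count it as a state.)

6

Start state of the DFA: {q0}.
{q0} --a--> {q0, q1}  [new]
{q0} --b--> {q1}  [new]
{q0, q1} --a--> {q0, q1, q2}  [new]
{q0, q1} --b--> {q1, q2}  [new]
{q1} --a--> {q0, q2}  [new]
{q1} --b--> {q1, q2}  [seen]
{q0, q1, q2} --a--> {q0, q1, q2}  [seen]
{q0, q1, q2} --b--> {q1, q2}  [seen]
{q1, q2} --a--> {q0, q1, q2}  [seen]
{q1, q2} --b--> {q1, q2}  [seen]
{q0, q2} --a--> {q0, q1}  [seen]
{q0, q2} --b--> {q1}  [seen]
Reachable DFA states: {q0}, {q0, q1}, {q1}, {q0, q1, q2}, {q1, q2}, {q0, q2}.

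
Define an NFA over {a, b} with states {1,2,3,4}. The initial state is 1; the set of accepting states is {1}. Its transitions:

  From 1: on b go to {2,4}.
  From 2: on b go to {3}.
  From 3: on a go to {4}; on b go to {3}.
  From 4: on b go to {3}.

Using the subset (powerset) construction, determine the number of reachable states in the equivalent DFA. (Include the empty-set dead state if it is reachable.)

5

Start state of the DFA: {1}.
{1} --a--> ∅  [new]
{1} --b--> {2,4}  [new]
∅ --a--> ∅  [seen]
∅ --b--> ∅  [seen]
{2,4} --a--> ∅  [seen]
{2,4} --b--> {3}  [new]
{3} --a--> {4}  [new]
{3} --b--> {3}  [seen]
{4} --a--> ∅  [seen]
{4} --b--> {3}  [seen]
Reachable DFA states: {1}, ∅, {2,4}, {3}, {4}.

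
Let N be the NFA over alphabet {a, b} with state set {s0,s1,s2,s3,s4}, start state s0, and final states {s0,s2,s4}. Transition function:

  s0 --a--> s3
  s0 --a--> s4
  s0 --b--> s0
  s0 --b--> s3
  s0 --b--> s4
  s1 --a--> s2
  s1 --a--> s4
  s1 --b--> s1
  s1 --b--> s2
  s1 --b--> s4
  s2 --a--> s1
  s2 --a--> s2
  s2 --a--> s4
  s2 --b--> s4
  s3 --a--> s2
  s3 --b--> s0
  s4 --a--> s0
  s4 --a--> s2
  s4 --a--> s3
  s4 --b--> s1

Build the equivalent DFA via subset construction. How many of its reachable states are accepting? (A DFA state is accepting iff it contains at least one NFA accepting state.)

12

Start state of the DFA: {s0}.
{s0} --a--> {s3,s4}  [new]
{s0} --b--> {s0,s3,s4}  [new]
{s3,s4} --a--> {s0,s2,s3}  [new]
{s3,s4} --b--> {s0,s1}  [new]
{s0,s3,s4} --a--> {s0,s2,s3,s4}  [new]
{s0,s3,s4} --b--> {s0,s1,s3,s4}  [new]
{s0,s2,s3} --a--> {s1,s2,s3,s4}  [new]
{s0,s2,s3} --b--> {s0,s3,s4}  [seen]
{s0,s1} --a--> {s2,s3,s4}  [new]
{s0,s1} --b--> {s0,s1,s2,s3,s4}  [new]
{s0,s2,s3,s4} --a--> {s0,s1,s2,s3,s4}  [seen]
{s0,s2,s3,s4} --b--> {s0,s1,s3,s4}  [seen]
{s0,s1,s3,s4} --a--> {s0,s2,s3,s4}  [seen]
{s0,s1,s3,s4} --b--> {s0,s1,s2,s3,s4}  [seen]
{s1,s2,s3,s4} --a--> {s0,s1,s2,s3,s4}  [seen]
{s1,s2,s3,s4} --b--> {s0,s1,s2,s4}  [new]
{s2,s3,s4} --a--> {s0,s1,s2,s3,s4}  [seen]
{s2,s3,s4} --b--> {s0,s1,s4}  [new]
{s0,s1,s2,s3,s4} --a--> {s0,s1,s2,s3,s4}  [seen]
{s0,s1,s2,s3,s4} --b--> {s0,s1,s2,s3,s4}  [seen]
{s0,s1,s2,s4} --a--> {s0,s1,s2,s3,s4}  [seen]
{s0,s1,s2,s4} --b--> {s0,s1,s2,s3,s4}  [seen]
{s0,s1,s4} --a--> {s0,s2,s3,s4}  [seen]
{s0,s1,s4} --b--> {s0,s1,s2,s3,s4}  [seen]
Reachable DFA states: {s0}, {s3,s4}, {s0,s3,s4}, {s0,s2,s3}, {s0,s1}, {s0,s2,s3,s4}, {s0,s1,s3,s4}, {s1,s2,s3,s4}, {s2,s3,s4}, {s0,s1,s2,s3,s4}, {s0,s1,s2,s4}, {s0,s1,s4}.
Accepting DFA states (contain an NFA accepting state): {s0}, {s3,s4}, {s0,s3,s4}, {s0,s2,s3}, {s0,s1}, {s0,s2,s3,s4}, {s0,s1,s3,s4}, {s1,s2,s3,s4}, {s2,s3,s4}, {s0,s1,s2,s3,s4}, {s0,s1,s2,s4}, {s0,s1,s4}.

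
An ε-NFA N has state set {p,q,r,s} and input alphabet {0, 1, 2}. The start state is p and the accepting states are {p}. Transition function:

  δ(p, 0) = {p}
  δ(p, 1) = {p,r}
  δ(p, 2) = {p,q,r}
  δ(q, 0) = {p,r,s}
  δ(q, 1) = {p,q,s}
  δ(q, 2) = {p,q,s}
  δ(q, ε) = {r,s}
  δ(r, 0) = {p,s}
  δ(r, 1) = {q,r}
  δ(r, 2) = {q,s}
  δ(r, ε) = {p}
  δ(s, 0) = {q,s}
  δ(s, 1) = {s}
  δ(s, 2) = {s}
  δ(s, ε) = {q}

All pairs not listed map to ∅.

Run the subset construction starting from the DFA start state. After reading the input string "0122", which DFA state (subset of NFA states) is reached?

Start: {p}.
δ(p,0) = {p}.
Union: {p}.
After 0: {p}.
δ(p,1) = {p,r}.
Union: {p,r}.
After 1: {p,r}.
δ(p,2) = {p,q,r}; δ(r,2) = {q,s}.
Union: {p,q,r,s}.
After 2: {p,q,r,s}.
δ(p,2) = {p,q,r}; δ(q,2) = {p,q,s}; δ(r,2) = {q,s}; δ(s,2) = {s}.
Union: {p,q,r,s}.
After 2: {p,q,r,s}.

{p,q,r,s}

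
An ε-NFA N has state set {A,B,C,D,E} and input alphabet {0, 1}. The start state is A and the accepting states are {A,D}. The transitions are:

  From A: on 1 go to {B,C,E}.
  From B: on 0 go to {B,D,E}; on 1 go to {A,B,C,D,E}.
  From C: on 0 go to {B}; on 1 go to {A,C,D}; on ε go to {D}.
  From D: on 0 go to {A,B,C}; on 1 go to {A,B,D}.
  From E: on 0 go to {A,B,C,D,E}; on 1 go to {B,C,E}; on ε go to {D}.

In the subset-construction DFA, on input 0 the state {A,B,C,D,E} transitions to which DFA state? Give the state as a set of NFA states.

{A,B,C,D,E}

δ(A,0) = ∅; δ(B,0) = {B,D,E}; δ(C,0) = {B}; δ(D,0) = {A,B,C}; δ(E,0) = {A,B,C,D,E}.
Union: {A,B,C,D,E}.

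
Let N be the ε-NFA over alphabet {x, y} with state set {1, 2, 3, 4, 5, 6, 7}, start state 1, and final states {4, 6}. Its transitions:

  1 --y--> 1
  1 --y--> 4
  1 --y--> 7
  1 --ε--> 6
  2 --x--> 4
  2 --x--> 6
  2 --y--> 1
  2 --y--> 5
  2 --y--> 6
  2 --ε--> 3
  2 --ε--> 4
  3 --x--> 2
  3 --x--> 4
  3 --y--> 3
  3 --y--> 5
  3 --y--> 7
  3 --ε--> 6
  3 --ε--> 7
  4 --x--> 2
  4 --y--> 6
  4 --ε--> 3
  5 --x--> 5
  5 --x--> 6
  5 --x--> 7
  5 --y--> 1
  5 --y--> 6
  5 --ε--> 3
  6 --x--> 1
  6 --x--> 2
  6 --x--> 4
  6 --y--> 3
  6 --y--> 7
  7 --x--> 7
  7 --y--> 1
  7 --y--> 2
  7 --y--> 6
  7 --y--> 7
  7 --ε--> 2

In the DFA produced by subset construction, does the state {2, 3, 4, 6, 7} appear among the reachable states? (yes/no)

no

Start state of the DFA: {1, 6} (ε-closure of the NFA start).
{1, 6} --x--> {1, 2, 3, 4, 6, 7}  [new]
{1, 6} --y--> {1, 2, 3, 4, 6, 7}  [seen]
{1, 2, 3, 4, 6, 7} --x--> {1, 2, 3, 4, 6, 7}  [seen]
{1, 2, 3, 4, 6, 7} --y--> {1, 2, 3, 4, 5, 6, 7}  [new]
{1, 2, 3, 4, 5, 6, 7} --x--> {1, 2, 3, 4, 5, 6, 7}  [seen]
{1, 2, 3, 4, 5, 6, 7} --y--> {1, 2, 3, 4, 5, 6, 7}  [seen]
Reachable DFA states: {1, 6}, {1, 2, 3, 4, 6, 7}, {1, 2, 3, 4, 5, 6, 7}.
{2, 3, 4, 6, 7} is not among them.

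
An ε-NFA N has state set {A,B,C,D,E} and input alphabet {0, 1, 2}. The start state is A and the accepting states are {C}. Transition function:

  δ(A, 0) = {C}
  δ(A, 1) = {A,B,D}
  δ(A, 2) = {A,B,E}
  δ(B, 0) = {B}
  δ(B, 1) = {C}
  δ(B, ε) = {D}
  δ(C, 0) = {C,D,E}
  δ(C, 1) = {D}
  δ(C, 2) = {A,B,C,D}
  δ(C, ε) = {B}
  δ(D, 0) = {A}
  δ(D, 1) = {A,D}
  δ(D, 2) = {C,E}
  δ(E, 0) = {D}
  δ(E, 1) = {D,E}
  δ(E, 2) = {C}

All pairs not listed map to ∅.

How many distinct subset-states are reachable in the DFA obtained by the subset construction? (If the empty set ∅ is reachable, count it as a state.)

Start state of the DFA: {A} (ε-closure of the NFA start).
{A} --0--> {B,C,D}  [new]
{A} --1--> {A,B,D}  [new]
{A} --2--> {A,B,D,E}  [new]
{B,C,D} --0--> {A,B,C,D,E}  [new]
{B,C,D} --1--> {A,B,C,D}  [new]
{B,C,D} --2--> {A,B,C,D,E}  [seen]
{A,B,D} --0--> {A,B,C,D}  [seen]
{A,B,D} --1--> {A,B,C,D}  [seen]
{A,B,D} --2--> {A,B,C,D,E}  [seen]
{A,B,D,E} --0--> {A,B,C,D}  [seen]
{A,B,D,E} --1--> {A,B,C,D,E}  [seen]
{A,B,D,E} --2--> {A,B,C,D,E}  [seen]
{A,B,C,D,E} --0--> {A,B,C,D,E}  [seen]
{A,B,C,D,E} --1--> {A,B,C,D,E}  [seen]
{A,B,C,D,E} --2--> {A,B,C,D,E}  [seen]
{A,B,C,D} --0--> {A,B,C,D,E}  [seen]
{A,B,C,D} --1--> {A,B,C,D}  [seen]
{A,B,C,D} --2--> {A,B,C,D,E}  [seen]
Reachable DFA states: {A}, {B,C,D}, {A,B,D}, {A,B,D,E}, {A,B,C,D,E}, {A,B,C,D}.

6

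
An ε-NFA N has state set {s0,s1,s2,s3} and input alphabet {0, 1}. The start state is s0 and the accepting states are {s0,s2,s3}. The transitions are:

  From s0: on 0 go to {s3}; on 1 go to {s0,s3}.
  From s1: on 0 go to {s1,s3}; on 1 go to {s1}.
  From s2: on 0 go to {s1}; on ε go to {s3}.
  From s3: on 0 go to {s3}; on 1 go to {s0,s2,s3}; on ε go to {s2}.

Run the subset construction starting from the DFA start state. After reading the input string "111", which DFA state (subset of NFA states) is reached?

{s0,s2,s3}

Start: {s0}.
δ(s0,1) = {s0,s3}.
Union: {s0,s3}.
ε-closure gives {s0,s2,s3}.
After 1: {s0,s2,s3}.
δ(s0,1) = {s0,s3}; δ(s2,1) = ∅; δ(s3,1) = {s0,s2,s3}.
Union: {s0,s2,s3}.
After 1: {s0,s2,s3}.
δ(s0,1) = {s0,s3}; δ(s2,1) = ∅; δ(s3,1) = {s0,s2,s3}.
Union: {s0,s2,s3}.
After 1: {s0,s2,s3}.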